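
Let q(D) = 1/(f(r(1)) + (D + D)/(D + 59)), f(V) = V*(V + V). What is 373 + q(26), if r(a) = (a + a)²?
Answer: 1034041/2772 ≈ 373.03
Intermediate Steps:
r(a) = 4*a² (r(a) = (2*a)² = 4*a²)
f(V) = 2*V² (f(V) = V*(2*V) = 2*V²)
q(D) = 1/(32 + 2*D/(59 + D)) (q(D) = 1/(2*(4*1²)² + (D + D)/(D + 59)) = 1/(2*(4*1)² + (2*D)/(59 + D)) = 1/(2*4² + 2*D/(59 + D)) = 1/(2*16 + 2*D/(59 + D)) = 1/(32 + 2*D/(59 + D)))
373 + q(26) = 373 + (59 + 26)/(2*(944 + 17*26)) = 373 + (½)*85/(944 + 442) = 373 + (½)*85/1386 = 373 + (½)*(1/1386)*85 = 373 + 85/2772 = 1034041/2772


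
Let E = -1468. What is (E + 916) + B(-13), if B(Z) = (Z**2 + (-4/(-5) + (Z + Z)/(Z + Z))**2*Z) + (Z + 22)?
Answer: -10403/25 ≈ -416.12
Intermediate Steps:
B(Z) = 22 + Z**2 + 106*Z/25 (B(Z) = (Z**2 + (-4*(-1/5) + (2*Z)/((2*Z)))**2*Z) + (22 + Z) = (Z**2 + (4/5 + (2*Z)*(1/(2*Z)))**2*Z) + (22 + Z) = (Z**2 + (4/5 + 1)**2*Z) + (22 + Z) = (Z**2 + (9/5)**2*Z) + (22 + Z) = (Z**2 + 81*Z/25) + (22 + Z) = 22 + Z**2 + 106*Z/25)
(E + 916) + B(-13) = (-1468 + 916) + (22 + (-13)**2 + (106/25)*(-13)) = -552 + (22 + 169 - 1378/25) = -552 + 3397/25 = -10403/25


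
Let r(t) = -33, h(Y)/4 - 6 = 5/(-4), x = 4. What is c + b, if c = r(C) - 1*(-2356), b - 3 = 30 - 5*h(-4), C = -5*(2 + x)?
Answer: 2261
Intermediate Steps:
C = -30 (C = -5*(2 + 4) = -5*6 = -30)
h(Y) = 19 (h(Y) = 24 + 4*(5/(-4)) = 24 + 4*(5*(-¼)) = 24 + 4*(-5/4) = 24 - 5 = 19)
b = -62 (b = 3 + (30 - 5*19) = 3 + (30 - 95) = 3 - 65 = -62)
c = 2323 (c = -33 - 1*(-2356) = -33 + 2356 = 2323)
c + b = 2323 - 62 = 2261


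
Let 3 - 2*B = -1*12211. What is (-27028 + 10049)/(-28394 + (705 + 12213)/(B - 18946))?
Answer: 217993381/364563484 ≈ 0.59796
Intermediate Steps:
B = 6107 (B = 3/2 - (-1)*12211/2 = 3/2 - ½*(-12211) = 3/2 + 12211/2 = 6107)
(-27028 + 10049)/(-28394 + (705 + 12213)/(B - 18946)) = (-27028 + 10049)/(-28394 + (705 + 12213)/(6107 - 18946)) = -16979/(-28394 + 12918/(-12839)) = -16979/(-28394 + 12918*(-1/12839)) = -16979/(-28394 - 12918/12839) = -16979/(-364563484/12839) = -16979*(-12839/364563484) = 217993381/364563484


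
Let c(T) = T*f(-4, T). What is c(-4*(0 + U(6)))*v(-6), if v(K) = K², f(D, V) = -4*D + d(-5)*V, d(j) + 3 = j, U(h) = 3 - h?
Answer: -34560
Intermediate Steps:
d(j) = -3 + j
f(D, V) = -8*V - 4*D (f(D, V) = -4*D + (-3 - 5)*V = -4*D - 8*V = -8*V - 4*D)
c(T) = T*(16 - 8*T) (c(T) = T*(-8*T - 4*(-4)) = T*(-8*T + 16) = T*(16 - 8*T))
c(-4*(0 + U(6)))*v(-6) = (8*(-4*(0 + (3 - 1*6)))*(2 - (-4)*(0 + (3 - 1*6))))*(-6)² = (8*(-4*(0 + (3 - 6)))*(2 - (-4)*(0 + (3 - 6))))*36 = (8*(-4*(0 - 3))*(2 - (-4)*(0 - 3)))*36 = (8*(-4*(-3))*(2 - (-4)*(-3)))*36 = (8*12*(2 - 1*12))*36 = (8*12*(2 - 12))*36 = (8*12*(-10))*36 = -960*36 = -34560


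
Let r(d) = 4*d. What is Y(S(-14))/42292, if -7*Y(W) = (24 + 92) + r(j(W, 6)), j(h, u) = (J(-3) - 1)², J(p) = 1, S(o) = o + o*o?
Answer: -29/74011 ≈ -0.00039183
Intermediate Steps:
S(o) = o + o²
j(h, u) = 0 (j(h, u) = (1 - 1)² = 0² = 0)
Y(W) = -116/7 (Y(W) = -((24 + 92) + 4*0)/7 = -(116 + 0)/7 = -⅐*116 = -116/7)
Y(S(-14))/42292 = -116/7/42292 = -116/7*1/42292 = -29/74011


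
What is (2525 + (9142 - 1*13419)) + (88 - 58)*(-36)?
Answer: -2832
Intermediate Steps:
(2525 + (9142 - 1*13419)) + (88 - 58)*(-36) = (2525 + (9142 - 13419)) + 30*(-36) = (2525 - 4277) - 1080 = -1752 - 1080 = -2832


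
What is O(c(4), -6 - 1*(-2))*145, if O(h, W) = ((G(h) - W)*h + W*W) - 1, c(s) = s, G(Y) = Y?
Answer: 6815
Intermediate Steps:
O(h, W) = -1 + W**2 + h*(h - W) (O(h, W) = ((h - W)*h + W*W) - 1 = (h*(h - W) + W**2) - 1 = (W**2 + h*(h - W)) - 1 = -1 + W**2 + h*(h - W))
O(c(4), -6 - 1*(-2))*145 = (-1 + (-6 - 1*(-2))**2 + 4**2 - 1*(-6 - 1*(-2))*4)*145 = (-1 + (-6 + 2)**2 + 16 - 1*(-6 + 2)*4)*145 = (-1 + (-4)**2 + 16 - 1*(-4)*4)*145 = (-1 + 16 + 16 + 16)*145 = 47*145 = 6815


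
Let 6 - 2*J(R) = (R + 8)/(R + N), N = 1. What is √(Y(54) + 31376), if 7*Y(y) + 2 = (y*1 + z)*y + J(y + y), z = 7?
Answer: √18540125555/763 ≈ 178.46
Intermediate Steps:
J(R) = 3 - (8 + R)/(2*(1 + R)) (J(R) = 3 - (R + 8)/(2*(R + 1)) = 3 - (8 + R)/(2*(1 + R)))
Y(y) = -2/7 + y*(7 + y)/7 + (-2 + 10*y)/(14*(1 + 2*y)) (Y(y) = -2/7 + ((y*1 + 7)*y + (-2 + 5*(y + y))/(2*(1 + (y + y))))/7 = -2/7 + ((y + 7)*y + (-2 + 5*(2*y))/(2*(1 + 2*y)))/7 = -2/7 + ((7 + y)*y + (-2 + 10*y)/(2*(1 + 2*y)))/7 = -2/7 + (y*(7 + y) + (-2 + 10*y)/(2*(1 + 2*y)))/7 = -2/7 + (y*(7 + y)/7 + (-2 + 10*y)/(14*(1 + 2*y))) = -2/7 + y*(7 + y)/7 + (-2 + 10*y)/(14*(1 + 2*y)))
√(Y(54) + 31376) = √((-3 + 2*54³ + 8*54 + 15*54²)/(7*(1 + 2*54)) + 31376) = √((-3 + 2*157464 + 432 + 15*2916)/(7*(1 + 108)) + 31376) = √((⅐)*(-3 + 314928 + 432 + 43740)/109 + 31376) = √((⅐)*(1/109)*359097 + 31376) = √(359097/763 + 31376) = √(24298985/763) = √18540125555/763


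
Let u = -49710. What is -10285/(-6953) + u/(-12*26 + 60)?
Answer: 3413975/17178 ≈ 198.74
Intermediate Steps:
-10285/(-6953) + u/(-12*26 + 60) = -10285/(-6953) - 49710/(-12*26 + 60) = -10285*(-1/6953) - 49710/(-312 + 60) = 605/409 - 49710/(-252) = 605/409 - 49710*(-1/252) = 605/409 + 8285/42 = 3413975/17178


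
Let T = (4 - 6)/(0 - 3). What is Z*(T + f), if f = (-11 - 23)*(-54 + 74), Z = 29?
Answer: -59102/3 ≈ -19701.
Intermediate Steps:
f = -680 (f = -34*20 = -680)
T = ⅔ (T = -2/(-3) = -2*(-⅓) = ⅔ ≈ 0.66667)
Z*(T + f) = 29*(⅔ - 680) = 29*(-2038/3) = -59102/3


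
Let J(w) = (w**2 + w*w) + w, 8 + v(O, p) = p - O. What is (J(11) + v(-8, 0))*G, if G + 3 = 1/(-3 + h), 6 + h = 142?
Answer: -100694/133 ≈ -757.10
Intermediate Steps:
h = 136 (h = -6 + 142 = 136)
v(O, p) = -8 + p - O (v(O, p) = -8 + (p - O) = -8 + p - O)
J(w) = w + 2*w**2 (J(w) = (w**2 + w**2) + w = 2*w**2 + w = w + 2*w**2)
G = -398/133 (G = -3 + 1/(-3 + 136) = -3 + 1/133 = -398/133 ≈ -2.9925)
(J(11) + v(-8, 0))*G = (11*(1 + 2*11) + (-8 + 0 - 1*(-8)))*(-398/133) = (11*(1 + 22) + (-8 + 0 + 8))*(-398/133) = (11*23 + 0)*(-398/133) = (253 + 0)*(-398/133) = 253*(-398/133) = -100694/133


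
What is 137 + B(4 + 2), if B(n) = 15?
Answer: 152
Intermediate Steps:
137 + B(4 + 2) = 137 + 15 = 152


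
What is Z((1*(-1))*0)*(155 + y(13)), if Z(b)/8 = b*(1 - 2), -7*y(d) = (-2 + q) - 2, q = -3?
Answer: 0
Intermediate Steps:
y(d) = 1 (y(d) = -((-2 - 3) - 2)/7 = -(-5 - 2)/7 = -1/7*(-7) = 1)
Z(b) = -8*b (Z(b) = 8*(b*(1 - 2)) = 8*(b*(-1)) = 8*(-b) = -8*b)
Z((1*(-1))*0)*(155 + y(13)) = (-8*1*(-1)*0)*(155 + 1) = -(-8)*0*156 = -8*0*156 = 0*156 = 0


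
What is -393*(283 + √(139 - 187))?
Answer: -111219 - 1572*I*√3 ≈ -1.1122e+5 - 2722.8*I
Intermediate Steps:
-393*(283 + √(139 - 187)) = -393*(283 + √(-48)) = -393*(283 + 4*I*√3) = -111219 - 1572*I*√3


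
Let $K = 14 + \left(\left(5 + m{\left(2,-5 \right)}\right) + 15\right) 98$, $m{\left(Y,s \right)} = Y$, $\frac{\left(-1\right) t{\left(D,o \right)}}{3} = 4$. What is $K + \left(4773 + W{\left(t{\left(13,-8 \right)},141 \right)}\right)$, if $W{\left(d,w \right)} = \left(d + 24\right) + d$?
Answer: $6943$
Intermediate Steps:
$t{\left(D,o \right)} = -12$ ($t{\left(D,o \right)} = \left(-3\right) 4 = -12$)
$W{\left(d,w \right)} = 24 + 2 d$ ($W{\left(d,w \right)} = \left(24 + d\right) + d = 24 + 2 d$)
$K = 2170$ ($K = 14 + \left(\left(5 + 2\right) + 15\right) 98 = 14 + \left(7 + 15\right) 98 = 14 + 22 \cdot 98 = 14 + 2156 = 2170$)
$K + \left(4773 + W{\left(t{\left(13,-8 \right)},141 \right)}\right) = 2170 + \left(4773 + \left(24 + 2 \left(-12\right)\right)\right) = 2170 + \left(4773 + \left(24 - 24\right)\right) = 2170 + \left(4773 + 0\right) = 2170 + 4773 = 6943$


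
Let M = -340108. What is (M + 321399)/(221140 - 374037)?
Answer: 18709/152897 ≈ 0.12236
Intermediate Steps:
(M + 321399)/(221140 - 374037) = (-340108 + 321399)/(221140 - 374037) = -18709/(-152897) = -18709*(-1/152897) = 18709/152897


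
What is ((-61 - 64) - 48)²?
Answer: 29929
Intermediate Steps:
((-61 - 64) - 48)² = (-125 - 48)² = (-173)² = 29929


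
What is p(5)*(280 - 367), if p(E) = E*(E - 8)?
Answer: 1305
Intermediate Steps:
p(E) = E*(-8 + E)
p(5)*(280 - 367) = (5*(-8 + 5))*(280 - 367) = (5*(-3))*(-87) = -15*(-87) = 1305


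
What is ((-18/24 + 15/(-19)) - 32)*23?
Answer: -58627/76 ≈ -771.41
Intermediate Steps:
((-18/24 + 15/(-19)) - 32)*23 = ((-18*1/24 + 15*(-1/19)) - 32)*23 = ((-¾ - 15/19) - 32)*23 = (-117/76 - 32)*23 = -2549/76*23 = -58627/76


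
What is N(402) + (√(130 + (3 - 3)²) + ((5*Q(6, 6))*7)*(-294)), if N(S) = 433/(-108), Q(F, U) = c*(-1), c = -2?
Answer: -2223073/108 + √130 ≈ -20573.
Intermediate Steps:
Q(F, U) = 2 (Q(F, U) = -2*(-1) = 2)
N(S) = -433/108 (N(S) = 433*(-1/108) = -433/108)
N(402) + (√(130 + (3 - 3)²) + ((5*Q(6, 6))*7)*(-294)) = -433/108 + (√(130 + (3 - 3)²) + ((5*2)*7)*(-294)) = -433/108 + (√(130 + 0²) + (10*7)*(-294)) = -433/108 + (√(130 + 0) + 70*(-294)) = -433/108 + (√130 - 20580) = -433/108 + (-20580 + √130) = -2223073/108 + √130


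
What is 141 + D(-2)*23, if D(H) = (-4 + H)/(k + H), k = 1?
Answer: 279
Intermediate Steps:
D(H) = (-4 + H)/(1 + H)
141 + D(-2)*23 = 141 + ((-4 - 2)/(1 - 2))*23 = 141 + (-6/(-1))*23 = 141 - 1*(-6)*23 = 141 + 6*23 = 141 + 138 = 279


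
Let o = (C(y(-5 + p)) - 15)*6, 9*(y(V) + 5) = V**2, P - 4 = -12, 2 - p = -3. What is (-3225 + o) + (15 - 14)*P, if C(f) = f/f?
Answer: -3317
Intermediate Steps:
p = 5 (p = 2 - 1*(-3) = 2 + 3 = 5)
P = -8 (P = 4 - 12 = -8)
y(V) = -5 + V**2/9
C(f) = 1
o = -84 (o = (1 - 15)*6 = -14*6 = -84)
(-3225 + o) + (15 - 14)*P = (-3225 - 84) + (15 - 14)*(-8) = -3309 + 1*(-8) = -3309 - 8 = -3317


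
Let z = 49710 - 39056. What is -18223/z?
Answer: -18223/10654 ≈ -1.7104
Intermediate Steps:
z = 10654
-18223/z = -18223/10654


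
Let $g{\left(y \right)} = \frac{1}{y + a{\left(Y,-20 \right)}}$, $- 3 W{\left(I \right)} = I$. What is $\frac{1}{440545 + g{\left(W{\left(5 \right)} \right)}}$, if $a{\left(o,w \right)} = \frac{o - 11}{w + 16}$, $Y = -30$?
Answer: $\frac{103}{45376147} \approx 2.2699 \cdot 10^{-6}$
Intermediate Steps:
$W{\left(I \right)} = - \frac{I}{3}$
$a{\left(o,w \right)} = \frac{-11 + o}{16 + w}$
$g{\left(y \right)} = \frac{1}{\frac{41}{4} + y}$ ($g{\left(y \right)} = \frac{1}{y + \frac{-11 - 30}{16 - 20}} = \frac{1}{y + \frac{1}{-4} \left(-41\right)} = \frac{1}{y - - \frac{41}{4}} = \frac{1}{y + \frac{41}{4}} = \frac{1}{\frac{41}{4} + y}$)
$\frac{1}{440545 + g{\left(W{\left(5 \right)} \right)}} = \frac{1}{440545 + \frac{4}{41 + 4 \left(\left(- \frac{1}{3}\right) 5\right)}} = \frac{1}{440545 + \frac{4}{41 + 4 \left(- \frac{5}{3}\right)}} = \frac{1}{440545 + \frac{4}{41 - \frac{20}{3}}} = \frac{1}{440545 + \frac{4}{\frac{103}{3}}} = \frac{1}{440545 + 4 \cdot \frac{3}{103}} = \frac{1}{440545 + \frac{12}{103}} = \frac{1}{\frac{45376147}{103}} = \frac{103}{45376147}$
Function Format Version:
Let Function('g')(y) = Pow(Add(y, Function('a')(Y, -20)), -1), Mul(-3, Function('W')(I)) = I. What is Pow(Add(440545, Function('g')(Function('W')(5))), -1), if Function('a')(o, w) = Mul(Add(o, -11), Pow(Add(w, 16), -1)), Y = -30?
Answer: Rational(103, 45376147) ≈ 2.2699e-6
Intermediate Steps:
Function('W')(I) = Mul(Rational(-1, 3), I)
Function('a')(o, w) = Mul(Pow(Add(16, w), -1), Add(-11, o)) (Function('a')(o, w) = Mul(Add(-11, o), Pow(Add(16, w), -1)) = Mul(Pow(Add(16, w), -1), Add(-11, o)))
Function('g')(y) = Pow(Add(Rational(41, 4), y), -1) (Function('g')(y) = Pow(Add(y, Mul(Pow(Add(16, -20), -1), Add(-11, -30))), -1) = Pow(Add(y, Mul(Pow(-4, -1), -41)), -1) = Pow(Add(y, Mul(Rational(-1, 4), -41)), -1) = Pow(Add(y, Rational(41, 4)), -1) = Pow(Add(Rational(41, 4), y), -1))
Pow(Add(440545, Function('g')(Function('W')(5))), -1) = Pow(Add(440545, Mul(4, Pow(Add(41, Mul(4, Mul(Rational(-1, 3), 5))), -1))), -1) = Pow(Add(440545, Mul(4, Pow(Add(41, Mul(4, Rational(-5, 3))), -1))), -1) = Pow(Add(440545, Mul(4, Pow(Add(41, Rational(-20, 3)), -1))), -1) = Pow(Add(440545, Mul(4, Pow(Rational(103, 3), -1))), -1) = Pow(Add(440545, Mul(4, Rational(3, 103))), -1) = Pow(Add(440545, Rational(12, 103)), -1) = Pow(Rational(45376147, 103), -1) = Rational(103, 45376147)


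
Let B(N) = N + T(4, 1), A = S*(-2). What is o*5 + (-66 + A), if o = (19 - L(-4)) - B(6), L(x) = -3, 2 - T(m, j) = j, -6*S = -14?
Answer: 13/3 ≈ 4.3333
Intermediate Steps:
S = 7/3 (S = -⅙*(-14) = 7/3 ≈ 2.3333)
T(m, j) = 2 - j
A = -14/3 (A = (7/3)*(-2) = -14/3 ≈ -4.6667)
B(N) = 1 + N (B(N) = N + (2 - 1*1) = N + (2 - 1) = N + 1 = 1 + N)
o = 15 (o = (19 - 1*(-3)) - (1 + 6) = (19 + 3) - 1*7 = 22 - 7 = 15)
o*5 + (-66 + A) = 15*5 + (-66 - 14/3) = 75 - 212/3 = 13/3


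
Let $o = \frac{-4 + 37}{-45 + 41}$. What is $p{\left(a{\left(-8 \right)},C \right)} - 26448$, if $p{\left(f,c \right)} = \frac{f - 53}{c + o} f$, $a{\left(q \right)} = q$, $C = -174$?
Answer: $- \frac{19282544}{729} \approx -26451.0$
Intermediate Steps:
$o = - \frac{33}{4}$ ($o = \frac{33}{-4} = 33 \left(- \frac{1}{4}\right) = - \frac{33}{4} \approx -8.25$)
$p{\left(f,c \right)} = \frac{f \left(-53 + f\right)}{- \frac{33}{4} + c}$ ($p{\left(f,c \right)} = \frac{f - 53}{c - \frac{33}{4}} f = \frac{-53 + f}{- \frac{33}{4} + c} f = \frac{f \left(-53 + f\right)}{- \frac{33}{4} + c}$)
$p{\left(a{\left(-8 \right)},C \right)} - 26448 = 4 \left(-8\right) \frac{1}{-33 + 4 \left(-174\right)} \left(-53 - 8\right) - 26448 = 4 \left(-8\right) \frac{1}{-33 - 696} \left(-61\right) - 26448 = 4 \left(-8\right) \frac{1}{-729} \left(-61\right) - 26448 = 4 \left(-8\right) \left(- \frac{1}{729}\right) \left(-61\right) - 26448 = - \frac{1952}{729} - 26448 = - \frac{19282544}{729}$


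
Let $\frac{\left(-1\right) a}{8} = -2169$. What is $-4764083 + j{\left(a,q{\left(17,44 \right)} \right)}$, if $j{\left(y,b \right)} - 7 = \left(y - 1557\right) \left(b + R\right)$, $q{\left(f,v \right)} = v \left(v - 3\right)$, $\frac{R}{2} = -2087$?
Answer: $-42198226$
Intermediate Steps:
$a = 17352$ ($a = \left(-8\right) \left(-2169\right) = 17352$)
$R = -4174$ ($R = 2 \left(-2087\right) = -4174$)
$q{\left(f,v \right)} = v \left(-3 + v\right)$
$j{\left(y,b \right)} = 7 + \left(-4174 + b\right) \left(-1557 + y\right)$ ($j{\left(y,b \right)} = 7 + \left(y - 1557\right) \left(b - 4174\right) = 7 + \left(-1557 + y\right) \left(-4174 + b\right) = 7 + \left(-4174 + b\right) \left(-1557 + y\right)$)
$-4764083 + j{\left(a,q{\left(17,44 \right)} \right)} = -4764083 + \left(6498925 - 72427248 - 1557 \cdot 44 \left(-3 + 44\right) + 44 \left(-3 + 44\right) 17352\right) = -4764083 + \left(6498925 - 72427248 - 1557 \cdot 44 \cdot 41 + 44 \cdot 41 \cdot 17352\right) = -4764083 + \left(6498925 - 72427248 - 2808828 + 1804 \cdot 17352\right) = -4764083 + \left(6498925 - 72427248 - 2808828 + 31303008\right) = -4764083 - 37434143 = -42198226$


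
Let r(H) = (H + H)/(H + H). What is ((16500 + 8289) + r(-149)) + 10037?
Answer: 34827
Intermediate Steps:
r(H) = 1 (r(H) = (2*H)/((2*H)) = (2*H)*(1/(2*H)) = 1)
((16500 + 8289) + r(-149)) + 10037 = ((16500 + 8289) + 1) + 10037 = (24789 + 1) + 10037 = 24790 + 10037 = 34827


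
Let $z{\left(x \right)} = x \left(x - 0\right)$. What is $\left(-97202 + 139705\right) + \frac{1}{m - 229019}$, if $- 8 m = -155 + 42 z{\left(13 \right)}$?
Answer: $\frac{78167054777}{1839095} \approx 42503.0$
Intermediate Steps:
$z{\left(x \right)} = x^{2}$ ($z{\left(x \right)} = x \left(x + 0\right) = x x = x^{2}$)
$m = - \frac{6943}{8}$ ($m = - \frac{-155 + 42 \cdot 13^{2}}{8} = - \frac{-155 + 42 \cdot 169}{8} = - \frac{-155 + 7098}{8} = \left(- \frac{1}{8}\right) 6943 = - \frac{6943}{8} \approx -867.88$)
$\left(-97202 + 139705\right) + \frac{1}{m - 229019} = \left(-97202 + 139705\right) + \frac{1}{- \frac{6943}{8} - 229019} = 42503 + \frac{1}{- \frac{1839095}{8}} = 42503 - \frac{8}{1839095} = \frac{78167054777}{1839095}$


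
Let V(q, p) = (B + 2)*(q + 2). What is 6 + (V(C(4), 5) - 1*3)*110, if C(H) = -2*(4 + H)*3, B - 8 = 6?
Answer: -81284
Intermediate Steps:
B = 14 (B = 8 + 6 = 14)
C(H) = -24 - 6*H (C(H) = -2*(12 + 3*H) = -24 - 6*H)
V(q, p) = 32 + 16*q (V(q, p) = (14 + 2)*(q + 2) = 16*(2 + q) = 32 + 16*q)
6 + (V(C(4), 5) - 1*3)*110 = 6 + ((32 + 16*(-24 - 6*4)) - 1*3)*110 = 6 + ((32 + 16*(-24 - 24)) - 3)*110 = 6 + ((32 + 16*(-48)) - 3)*110 = 6 + ((32 - 768) - 3)*110 = 6 + (-736 - 3)*110 = 6 - 739*110 = 6 - 81290 = -81284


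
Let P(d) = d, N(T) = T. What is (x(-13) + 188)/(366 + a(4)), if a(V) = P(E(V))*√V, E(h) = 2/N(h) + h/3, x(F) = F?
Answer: 525/1109 ≈ 0.47340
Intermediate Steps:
E(h) = 2/h + h/3
a(V) = √V*(2/V + V/3) (a(V) = (2/V + V/3)*√V = √V*(2/V + V/3))
(x(-13) + 188)/(366 + a(4)) = (-13 + 188)/(366 + (6 + 4²)/(3*√4)) = 175/(366 + (⅓)*(½)*(6 + 16)) = 175/(366 + (⅓)*(½)*22) = 175/(366 + 11/3) = 175/(1109/3) = 175*(3/1109) = 525/1109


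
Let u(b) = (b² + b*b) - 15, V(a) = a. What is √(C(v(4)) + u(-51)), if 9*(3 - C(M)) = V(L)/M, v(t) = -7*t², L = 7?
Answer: √747361/12 ≈ 72.042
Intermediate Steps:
u(b) = -15 + 2*b² (u(b) = (b² + b²) - 15 = 2*b² - 15 = -15 + 2*b²)
C(M) = 3 - 7/(9*M)
√(C(v(4)) + u(-51)) = √((3 - 7/(9*((-7*4²)))) + (-15 + 2*(-51)²)) = √((3 - 7/(9*((-7*16)))) + (-15 + 2*2601)) = √((3 - 7/9/(-112)) + (-15 + 5202)) = √((3 - 7/9*(-1/112)) + 5187) = √((3 + 1/144) + 5187) = √(433/144 + 5187) = √(747361/144) = √747361/12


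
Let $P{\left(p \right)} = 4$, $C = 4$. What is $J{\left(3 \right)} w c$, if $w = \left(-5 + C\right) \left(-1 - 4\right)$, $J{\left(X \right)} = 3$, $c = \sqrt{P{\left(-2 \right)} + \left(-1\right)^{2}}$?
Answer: $15 \sqrt{5} \approx 33.541$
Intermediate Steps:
$c = \sqrt{5}$ ($c = \sqrt{4 + \left(-1\right)^{2}} = \sqrt{4 + 1} = \sqrt{5} \approx 2.2361$)
$w = 5$ ($w = \left(-5 + 4\right) \left(-1 - 4\right) = \left(-1\right) \left(-5\right) = 5$)
$J{\left(3 \right)} w c = 3 \cdot 5 \sqrt{5} = 15 \sqrt{5}$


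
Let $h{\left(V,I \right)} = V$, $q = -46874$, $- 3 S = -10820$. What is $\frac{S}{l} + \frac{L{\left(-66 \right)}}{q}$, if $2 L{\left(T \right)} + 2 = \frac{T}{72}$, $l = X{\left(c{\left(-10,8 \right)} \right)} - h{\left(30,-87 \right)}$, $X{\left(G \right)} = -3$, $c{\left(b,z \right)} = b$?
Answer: $- \frac{4057412285}{37124208} \approx -109.29$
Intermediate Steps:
$S = \frac{10820}{3}$ ($S = \left(- \frac{1}{3}\right) \left(-10820\right) = \frac{10820}{3} \approx 3606.7$)
$l = -33$ ($l = -3 - 30 = -33$)
$L{\left(T \right)} = -1 + \frac{T}{144}$ ($L{\left(T \right)} = -1 + \frac{T \frac{1}{72}}{2} = -1 + \frac{\frac{1}{72} T}{2} = -1 + \frac{T}{144}$)
$\frac{S}{l} + \frac{L{\left(-66 \right)}}{q} = \frac{10820}{3 \left(-33\right)} + \frac{-1 + \frac{1}{144} \left(-66\right)}{-46874} = \frac{10820}{3} \left(- \frac{1}{33}\right) + \left(-1 - \frac{11}{24}\right) \left(- \frac{1}{46874}\right) = - \frac{10820}{99} - - \frac{35}{1124976} = - \frac{10820}{99} + \frac{35}{1124976} = - \frac{4057412285}{37124208}$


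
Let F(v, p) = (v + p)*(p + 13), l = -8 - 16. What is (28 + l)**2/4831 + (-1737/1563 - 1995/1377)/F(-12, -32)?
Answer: 120529729/482907252762 ≈ 0.00024959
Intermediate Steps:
l = -24
F(v, p) = (13 + p)*(p + v) (F(v, p) = (p + v)*(13 + p) = (13 + p)*(p + v))
(28 + l)**2/4831 + (-1737/1563 - 1995/1377)/F(-12, -32) = (28 - 24)**2/4831 + (-1737/1563 - 1995/1377)/((-32)**2 + 13*(-32) + 13*(-12) - 32*(-12)) = 4**2*(1/4831) + (-1737*1/1563 - 1995*1/1377)/(1024 - 416 - 156 + 384) = 16*(1/4831) + (-579/521 - 665/459)/836 = 16/4831 - 612226/239139*1/836 = 16/4831 - 306113/99960102 = 120529729/482907252762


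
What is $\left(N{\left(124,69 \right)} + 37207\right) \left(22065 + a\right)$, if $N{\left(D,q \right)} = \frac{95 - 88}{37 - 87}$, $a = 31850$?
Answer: $\frac{20060078569}{10} \approx 2.006 \cdot 10^{9}$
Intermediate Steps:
$N{\left(D,q \right)} = - \frac{7}{50}$ ($N{\left(D,q \right)} = \frac{7}{-50} = 7 \left(- \frac{1}{50}\right) = - \frac{7}{50}$)
$\left(N{\left(124,69 \right)} + 37207\right) \left(22065 + a\right) = \left(- \frac{7}{50} + 37207\right) \left(22065 + 31850\right) = \frac{1860343}{50} \cdot 53915 = \frac{20060078569}{10}$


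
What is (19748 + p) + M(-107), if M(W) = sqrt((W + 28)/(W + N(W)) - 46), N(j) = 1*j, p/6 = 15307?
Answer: 111590 + 3*I*sqrt(232190)/214 ≈ 1.1159e+5 + 6.7551*I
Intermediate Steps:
p = 91842 (p = 6*15307 = 91842)
N(j) = j
M(W) = sqrt(-46 + (28 + W)/(2*W)) (M(W) = sqrt((W + 28)/(W + W) - 46) = sqrt((28 + W)/((2*W)) - 46) = sqrt((28 + W)*(1/(2*W)) - 46) = sqrt((28 + W)/(2*W) - 46) = sqrt(-46 + (28 + W)/(2*W)))
(19748 + p) + M(-107) = (19748 + 91842) + sqrt(-182 + 56/(-107))/2 = 111590 + sqrt(-182 + 56*(-1/107))/2 = 111590 + sqrt(-182 - 56/107)/2 = 111590 + sqrt(-19530/107)/2 = 111590 + (3*I*sqrt(232190)/107)/2 = 111590 + 3*I*sqrt(232190)/214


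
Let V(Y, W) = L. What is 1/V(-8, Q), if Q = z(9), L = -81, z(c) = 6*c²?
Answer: -1/81 ≈ -0.012346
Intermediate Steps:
Q = 486 (Q = 6*9² = 6*81 = 486)
V(Y, W) = -81
1/V(-8, Q) = 1/(-81) = -1/81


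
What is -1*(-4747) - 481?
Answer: 4266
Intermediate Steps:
-1*(-4747) - 481 = 4747 - 481 = 4266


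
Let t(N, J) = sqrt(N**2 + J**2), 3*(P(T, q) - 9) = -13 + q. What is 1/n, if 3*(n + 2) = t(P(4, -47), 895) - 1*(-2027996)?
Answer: 3041985/2056371319477 - 3*sqrt(801146)/4112742638954 ≈ 1.4786e-6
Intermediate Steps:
P(T, q) = 14/3 + q/3 (P(T, q) = 9 + (-13 + q)/3 = 9 + (-13/3 + q/3) = 14/3 + q/3)
t(N, J) = sqrt(J**2 + N**2)
n = 2027990/3 + sqrt(801146)/3 (n = -2 + (sqrt(895**2 + (14/3 + (1/3)*(-47))**2) - 1*(-2027996))/3 = -2 + (sqrt(801025 + (14/3 - 47/3)**2) + 2027996)/3 = -2 + (sqrt(801025 + (-11)**2) + 2027996)/3 = -2 + (sqrt(801025 + 121) + 2027996)/3 = -2 + (sqrt(801146) + 2027996)/3 = -2 + (2027996 + sqrt(801146))/3 = -2 + (2027996/3 + sqrt(801146)/3) = 2027990/3 + sqrt(801146)/3 ≈ 6.7630e+5)
1/n = 1/(2027990/3 + sqrt(801146)/3)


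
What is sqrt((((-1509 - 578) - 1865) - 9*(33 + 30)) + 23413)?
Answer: sqrt(18894) ≈ 137.46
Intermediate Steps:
sqrt((((-1509 - 578) - 1865) - 9*(33 + 30)) + 23413) = sqrt(((-2087 - 1865) - 9*63) + 23413) = sqrt((-3952 - 567) + 23413) = sqrt(-4519 + 23413) = sqrt(18894)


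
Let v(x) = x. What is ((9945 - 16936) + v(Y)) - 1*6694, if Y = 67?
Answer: -13618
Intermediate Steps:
((9945 - 16936) + v(Y)) - 1*6694 = ((9945 - 16936) + 67) - 1*6694 = (-6991 + 67) - 6694 = -6924 - 6694 = -13618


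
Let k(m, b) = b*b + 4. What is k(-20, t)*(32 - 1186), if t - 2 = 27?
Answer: -975130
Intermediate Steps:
t = 29 (t = 2 + 27 = 29)
k(m, b) = 4 + b**2 (k(m, b) = b**2 + 4 = 4 + b**2)
k(-20, t)*(32 - 1186) = (4 + 29**2)*(32 - 1186) = (4 + 841)*(-1154) = 845*(-1154) = -975130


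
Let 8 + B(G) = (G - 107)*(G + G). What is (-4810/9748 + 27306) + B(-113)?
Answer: 375383327/4874 ≈ 77018.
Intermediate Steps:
B(G) = -8 + 2*G*(-107 + G) (B(G) = -8 + (G - 107)*(G + G) = -8 + (-107 + G)*(2*G) = -8 + 2*G*(-107 + G))
(-4810/9748 + 27306) + B(-113) = (-4810/9748 + 27306) + (-8 - 214*(-113) + 2*(-113)²) = (-4810*1/9748 + 27306) + (-8 + 24182 + 2*12769) = (-2405/4874 + 27306) + (-8 + 24182 + 25538) = 133087039/4874 + 49712 = 375383327/4874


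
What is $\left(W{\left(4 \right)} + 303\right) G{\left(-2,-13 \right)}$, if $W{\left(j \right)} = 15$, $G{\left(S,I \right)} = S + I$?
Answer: $-4770$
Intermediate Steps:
$G{\left(S,I \right)} = I + S$
$\left(W{\left(4 \right)} + 303\right) G{\left(-2,-13 \right)} = \left(15 + 303\right) \left(-13 - 2\right) = 318 \left(-15\right) = -4770$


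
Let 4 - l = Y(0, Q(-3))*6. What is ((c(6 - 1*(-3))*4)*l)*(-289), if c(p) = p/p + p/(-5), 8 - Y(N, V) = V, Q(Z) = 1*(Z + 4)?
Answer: -175712/5 ≈ -35142.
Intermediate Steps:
Q(Z) = 4 + Z (Q(Z) = 1*(4 + Z) = 4 + Z)
Y(N, V) = 8 - V
c(p) = 1 - p/5 (c(p) = 1 + p*(-⅕) = 1 - p/5)
l = -38 (l = 4 - (8 - (4 - 3))*6 = 4 - (8 - 1*1)*6 = 4 - (8 - 1)*6 = 4 - 7*6 = 4 - 1*42 = 4 - 42 = -38)
((c(6 - 1*(-3))*4)*l)*(-289) = (((1 - (6 - 1*(-3))/5)*4)*(-38))*(-289) = (((1 - (6 + 3)/5)*4)*(-38))*(-289) = (((1 - ⅕*9)*4)*(-38))*(-289) = (((1 - 9/5)*4)*(-38))*(-289) = (-⅘*4*(-38))*(-289) = -16/5*(-38)*(-289) = (608/5)*(-289) = -175712/5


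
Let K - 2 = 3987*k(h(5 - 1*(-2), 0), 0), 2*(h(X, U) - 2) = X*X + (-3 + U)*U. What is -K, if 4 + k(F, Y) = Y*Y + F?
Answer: -179419/2 ≈ -89710.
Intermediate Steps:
h(X, U) = 2 + X²/2 + U*(-3 + U)/2 (h(X, U) = 2 + (X*X + (-3 + U)*U)/2 = 2 + (X² + U*(-3 + U))/2 = 2 + (X²/2 + U*(-3 + U)/2) = 2 + X²/2 + U*(-3 + U)/2)
k(F, Y) = -4 + F + Y² (k(F, Y) = -4 + (Y*Y + F) = -4 + (Y² + F) = -4 + (F + Y²) = -4 + F + Y²)
K = 179419/2 (K = 2 + 3987*(-4 + (2 + (½)*0² + (5 - 1*(-2))²/2 - 3/2*0) + 0²) = 2 + 3987*(-4 + (2 + (½)*0 + (5 + 2)²/2 + 0) + 0) = 2 + 3987*(-4 + (2 + 0 + (½)*7² + 0) + 0) = 2 + 3987*(-4 + (2 + 0 + (½)*49 + 0) + 0) = 2 + 3987*(-4 + (2 + 0 + 49/2 + 0) + 0) = 2 + 3987*(-4 + 53/2 + 0) = 2 + 3987*(45/2) = 2 + 179415/2 = 179419/2 ≈ 89710.)
-K = -1*179419/2 = -179419/2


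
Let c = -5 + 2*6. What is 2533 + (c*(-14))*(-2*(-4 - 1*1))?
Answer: 1553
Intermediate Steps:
c = 7 (c = -5 + 12 = 7)
2533 + (c*(-14))*(-2*(-4 - 1*1)) = 2533 + (7*(-14))*(-2*(-4 - 1*1)) = 2533 - (-196)*(-4 - 1) = 2533 - (-196)*(-5) = 2533 - 98*10 = 2533 - 980 = 1553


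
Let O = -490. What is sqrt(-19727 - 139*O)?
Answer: sqrt(48383) ≈ 219.96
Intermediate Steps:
sqrt(-19727 - 139*O) = sqrt(-19727 - 139*(-490)) = sqrt(-19727 + 68110) = sqrt(48383)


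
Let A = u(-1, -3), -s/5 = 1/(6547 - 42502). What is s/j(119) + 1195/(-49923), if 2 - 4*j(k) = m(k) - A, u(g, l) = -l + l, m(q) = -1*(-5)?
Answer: -962201/39888477 ≈ -0.024122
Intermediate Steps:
m(q) = 5
u(g, l) = 0
s = 1/7191 (s = -5/(6547 - 42502) = -5/(-35955) = -5*(-1/35955) = 1/7191 ≈ 0.00013906)
A = 0
j(k) = -3/4 (j(k) = 1/2 - (5 - 1*0)/4 = 1/2 - (5 + 0)/4 = 1/2 - 1/4*5 = 1/2 - 5/4 = -3/4)
s/j(119) + 1195/(-49923) = 1/(7191*(-3/4)) + 1195/(-49923) = (1/7191)*(-4/3) + 1195*(-1/49923) = -4/21573 - 1195/49923 = -962201/39888477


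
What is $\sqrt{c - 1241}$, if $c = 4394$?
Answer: $\sqrt{3153} \approx 56.152$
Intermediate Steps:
$\sqrt{c - 1241} = \sqrt{4394 - 1241} = \sqrt{3153}$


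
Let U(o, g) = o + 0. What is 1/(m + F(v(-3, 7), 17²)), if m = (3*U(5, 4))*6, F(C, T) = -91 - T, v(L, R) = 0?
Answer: -1/290 ≈ -0.0034483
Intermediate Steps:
U(o, g) = o
m = 90 (m = (3*5)*6 = 15*6 = 90)
1/(m + F(v(-3, 7), 17²)) = 1/(90 + (-91 - 1*17²)) = 1/(90 + (-91 - 1*289)) = 1/(90 + (-91 - 289)) = 1/(90 - 380) = 1/(-290) = -1/290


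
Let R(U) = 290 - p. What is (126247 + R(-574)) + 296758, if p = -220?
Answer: 423515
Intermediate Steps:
R(U) = 510 (R(U) = 290 - 1*(-220) = 290 + 220 = 510)
(126247 + R(-574)) + 296758 = (126247 + 510) + 296758 = 126757 + 296758 = 423515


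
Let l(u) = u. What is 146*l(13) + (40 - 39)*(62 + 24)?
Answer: 1984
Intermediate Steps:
146*l(13) + (40 - 39)*(62 + 24) = 146*13 + (40 - 39)*(62 + 24) = 1898 + 1*86 = 1898 + 86 = 1984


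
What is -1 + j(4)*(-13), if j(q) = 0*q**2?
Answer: -1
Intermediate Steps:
j(q) = 0
-1 + j(4)*(-13) = -1 + 0*(-13) = -1 + 0 = -1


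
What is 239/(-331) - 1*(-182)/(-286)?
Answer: -4946/3641 ≈ -1.3584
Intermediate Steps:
239/(-331) - 1*(-182)/(-286) = 239*(-1/331) + 182*(-1/286) = -239/331 - 7/11 = -4946/3641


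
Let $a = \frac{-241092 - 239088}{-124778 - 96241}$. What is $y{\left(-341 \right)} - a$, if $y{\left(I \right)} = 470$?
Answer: $\frac{34466250}{73673} \approx 467.83$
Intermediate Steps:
$a = \frac{160060}{73673}$ ($a = - \frac{480180}{-221019} = \left(-480180\right) \left(- \frac{1}{221019}\right) = \frac{160060}{73673} \approx 2.1726$)
$y{\left(-341 \right)} - a = 470 - \frac{160060}{73673} = \frac{34466250}{73673}$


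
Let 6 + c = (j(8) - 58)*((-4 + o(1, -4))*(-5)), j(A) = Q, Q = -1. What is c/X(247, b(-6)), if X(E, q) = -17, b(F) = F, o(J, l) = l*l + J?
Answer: -3829/17 ≈ -225.24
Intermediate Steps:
o(J, l) = J + l² (o(J, l) = l² + J = J + l²)
j(A) = -1
c = 3829 (c = -6 + (-1 - 58)*((-4 + (1 + (-4)²))*(-5)) = -6 - 59*(-4 + (1 + 16))*(-5) = -6 - 59*(-4 + 17)*(-5) = -6 - 767*(-5) = -6 - 59*(-65) = -6 + 3835 = 3829)
c/X(247, b(-6)) = 3829/(-17) = 3829*(-1/17) = -3829/17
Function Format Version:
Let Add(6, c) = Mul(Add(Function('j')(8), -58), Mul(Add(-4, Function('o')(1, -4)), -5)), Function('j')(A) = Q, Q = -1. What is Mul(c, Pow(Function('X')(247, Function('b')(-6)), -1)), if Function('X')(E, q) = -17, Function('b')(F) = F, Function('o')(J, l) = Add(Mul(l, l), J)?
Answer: Rational(-3829, 17) ≈ -225.24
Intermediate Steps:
Function('o')(J, l) = Add(J, Pow(l, 2)) (Function('o')(J, l) = Add(Pow(l, 2), J) = Add(J, Pow(l, 2)))
Function('j')(A) = -1
c = 3829 (c = Add(-6, Mul(Add(-1, -58), Mul(Add(-4, Add(1, Pow(-4, 2))), -5))) = Add(-6, Mul(-59, Mul(Add(-4, Add(1, 16)), -5))) = Add(-6, Mul(-59, Mul(Add(-4, 17), -5))) = Add(-6, Mul(-59, Mul(13, -5))) = Add(-6, Mul(-59, -65)) = Add(-6, 3835) = 3829)
Mul(c, Pow(Function('X')(247, Function('b')(-6)), -1)) = Mul(3829, Pow(-17, -1)) = Mul(3829, Rational(-1, 17)) = Rational(-3829, 17)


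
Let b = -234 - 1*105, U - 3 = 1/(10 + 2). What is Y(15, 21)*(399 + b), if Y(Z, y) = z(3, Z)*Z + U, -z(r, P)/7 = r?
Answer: -18715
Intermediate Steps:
z(r, P) = -7*r
U = 37/12 (U = 3 + 1/(10 + 2) = 3 + 1/12 = 37/12 ≈ 3.0833)
Y(Z, y) = 37/12 - 21*Z (Y(Z, y) = (-7*3)*Z + 37/12 = -21*Z + 37/12 = 37/12 - 21*Z)
b = -339 (b = -234 - 105 = -339)
Y(15, 21)*(399 + b) = (37/12 - 21*15)*(399 - 339) = (37/12 - 315)*60 = -3743/12*60 = -18715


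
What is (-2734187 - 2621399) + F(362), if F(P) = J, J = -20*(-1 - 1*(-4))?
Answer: -5355646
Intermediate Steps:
J = -60 (J = -20*(-1 + 4) = -60 ≈ -60.000)
F(P) = -60
(-2734187 - 2621399) + F(362) = (-2734187 - 2621399) - 60 = -5355586 - 60 = -5355646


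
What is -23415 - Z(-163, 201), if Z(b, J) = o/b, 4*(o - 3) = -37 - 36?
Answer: -15266641/652 ≈ -23415.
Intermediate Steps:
o = -61/4 (o = 3 + (-37 - 36)/4 = 3 + (1/4)*(-73) = 3 - 73/4 = -61/4 ≈ -15.250)
Z(b, J) = -61/(4*b)
-23415 - Z(-163, 201) = -23415 - (-61)/(4*(-163)) = -23415 - (-61)*(-1)/(4*163) = -23415 - 1*61/652 = -23415 - 61/652 = -15266641/652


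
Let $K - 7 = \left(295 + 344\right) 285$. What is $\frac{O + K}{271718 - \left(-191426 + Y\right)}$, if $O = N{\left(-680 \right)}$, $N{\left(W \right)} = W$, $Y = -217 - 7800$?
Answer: $\frac{181442}{471161} \approx 0.3851$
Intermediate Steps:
$Y = -8017$ ($Y = -217 - 7800 = -8017$)
$O = -680$
$K = 182122$ ($K = 7 + \left(295 + 344\right) 285 = 7 + 639 \cdot 285 = 7 + 182115 = 182122$)
$\frac{O + K}{271718 - \left(-191426 + Y\right)} = \frac{-680 + 182122}{271718 + \left(191426 - -8017\right)} = \frac{181442}{271718 + \left(191426 + 8017\right)} = \frac{181442}{271718 + 199443} = \frac{181442}{471161}$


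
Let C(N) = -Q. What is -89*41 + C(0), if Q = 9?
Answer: -3658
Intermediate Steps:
C(N) = -9 (C(N) = -1*9 = -9)
-89*41 + C(0) = -89*41 - 9 = -3649 - 9 = -3658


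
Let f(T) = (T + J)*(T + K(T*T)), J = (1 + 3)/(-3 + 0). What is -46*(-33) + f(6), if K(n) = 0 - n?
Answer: 1378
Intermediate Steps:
K(n) = -n
J = -4/3 (J = 4/(-3) = 4*(-⅓) = -4/3 ≈ -1.3333)
f(T) = (-4/3 + T)*(T - T²) (f(T) = (T - 4/3)*(T - T*T) = (-4/3 + T)*(T - T²))
-46*(-33) + f(6) = -46*(-33) + (⅓)*6*(-4 - 3*6² + 7*6) = 1518 + (⅓)*6*(-4 - 3*36 + 42) = 1518 + (⅓)*6*(-4 - 108 + 42) = 1518 + (⅓)*6*(-70) = 1518 - 140 = 1378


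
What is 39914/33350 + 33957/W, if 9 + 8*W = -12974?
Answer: -4270762069/216491525 ≈ -19.727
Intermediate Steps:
W = -12983/8 (W = -9/8 + (⅛)*(-12974) = -9/8 - 6487/4 = -12983/8 ≈ -1622.9)
39914/33350 + 33957/W = 39914/33350 + 33957/(-12983/8) = 39914*(1/33350) + 33957*(-8/12983) = 19957/16675 - 271656/12983 = -4270762069/216491525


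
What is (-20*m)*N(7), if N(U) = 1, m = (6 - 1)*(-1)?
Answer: 100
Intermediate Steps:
m = -5 (m = 5*(-1) = -5)
(-20*m)*N(7) = -20*(-5)*1 = 100*1 = 100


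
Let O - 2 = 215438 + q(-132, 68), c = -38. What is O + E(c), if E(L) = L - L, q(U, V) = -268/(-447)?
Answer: 96301948/447 ≈ 2.1544e+5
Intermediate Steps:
q(U, V) = 268/447 (q(U, V) = -268*(-1/447) = 268/447)
E(L) = 0
O = 96301948/447 (O = 2 + (215438 + 268/447) = 2 + 96301054/447 = 96301948/447 ≈ 2.1544e+5)
O + E(c) = 96301948/447 + 0 = 96301948/447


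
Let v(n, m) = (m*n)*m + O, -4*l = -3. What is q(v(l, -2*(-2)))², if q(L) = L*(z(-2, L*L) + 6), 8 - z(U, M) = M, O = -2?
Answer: 739600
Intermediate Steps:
z(U, M) = 8 - M
l = ¾ (l = -¼*(-3) = ¾ ≈ 0.75000)
v(n, m) = -2 + n*m² (v(n, m) = (m*n)*m - 2 = n*m² - 2 = -2 + n*m²)
q(L) = L*(14 - L²) (q(L) = L*((8 - L*L) + 6) = L*((8 - L²) + 6) = L*(14 - L²))
q(v(l, -2*(-2)))² = ((-2 + 3*(-2*(-2))²/4)*(14 - (-2 + 3*(-2*(-2))²/4)²))² = ((-2 + (¾)*4²)*(14 - (-2 + (¾)*4²)²))² = ((-2 + (¾)*16)*(14 - (-2 + (¾)*16)²))² = ((-2 + 12)*(14 - (-2 + 12)²))² = (10*(14 - 1*10²))² = (10*(14 - 1*100))² = (10*(14 - 100))² = (10*(-86))² = (-860)² = 739600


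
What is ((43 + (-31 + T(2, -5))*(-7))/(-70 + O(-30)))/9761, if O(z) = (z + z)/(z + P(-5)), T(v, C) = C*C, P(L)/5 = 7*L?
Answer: -3485/27896938 ≈ -0.00012492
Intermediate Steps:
P(L) = 35*L (P(L) = 5*(7*L) = 35*L)
T(v, C) = C²
O(z) = 2*z/(-175 + z) (O(z) = (z + z)/(z + 35*(-5)) = (2*z)/(z - 175) = (2*z)/(-175 + z) = 2*z/(-175 + z))
((43 + (-31 + T(2, -5))*(-7))/(-70 + O(-30)))/9761 = ((43 + (-31 + (-5)²)*(-7))/(-70 + 2*(-30)/(-175 - 30)))/9761 = ((43 + (-31 + 25)*(-7))/(-70 + 2*(-30)/(-205)))*(1/9761) = ((43 - 6*(-7))/(-70 + 2*(-30)*(-1/205)))*(1/9761) = ((43 + 42)/(-70 + 12/41))*(1/9761) = (85/(-2858/41))*(1/9761) = (85*(-41/2858))*(1/9761) = -3485/2858*1/9761 = -3485/27896938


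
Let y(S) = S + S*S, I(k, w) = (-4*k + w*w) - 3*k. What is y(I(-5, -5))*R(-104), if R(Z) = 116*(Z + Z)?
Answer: -88308480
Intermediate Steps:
R(Z) = 232*Z (R(Z) = 116*(2*Z) = 232*Z)
I(k, w) = w² - 7*k (I(k, w) = (-4*k + w²) - 3*k = (w² - 4*k) - 3*k = w² - 7*k)
y(S) = S + S²
y(I(-5, -5))*R(-104) = (((-5)² - 7*(-5))*(1 + ((-5)² - 7*(-5))))*(232*(-104)) = ((25 + 35)*(1 + (25 + 35)))*(-24128) = (60*(1 + 60))*(-24128) = (60*61)*(-24128) = 3660*(-24128) = -88308480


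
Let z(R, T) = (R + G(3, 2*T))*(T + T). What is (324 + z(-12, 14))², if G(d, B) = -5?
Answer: 23104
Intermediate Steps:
z(R, T) = 2*T*(-5 + R) (z(R, T) = (R - 5)*(T + T) = (-5 + R)*(2*T) = 2*T*(-5 + R))
(324 + z(-12, 14))² = (324 + 2*14*(-5 - 12))² = (324 + 2*14*(-17))² = (324 - 476)² = (-152)² = 23104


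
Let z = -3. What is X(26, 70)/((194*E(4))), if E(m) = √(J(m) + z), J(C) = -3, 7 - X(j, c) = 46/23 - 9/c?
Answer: -359*I*√6/81480 ≈ -0.010792*I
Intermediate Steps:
X(j, c) = 5 + 9/c (X(j, c) = 7 - (46/23 - 9/c) = 7 - (46*(1/23) - 9/c) = 7 - (2 - 9/c) = 7 + (-2 + 9/c) = 5 + 9/c)
E(m) = I*√6 (E(m) = √(-3 - 3) = √(-6) = I*√6)
X(26, 70)/((194*E(4))) = (5 + 9/70)/((194*(I*√6))) = (5 + 9*(1/70))/((194*I*√6)) = (5 + 9/70)*(-I*√6/1164) = 359*(-I*√6/1164)/70 = -359*I*√6/81480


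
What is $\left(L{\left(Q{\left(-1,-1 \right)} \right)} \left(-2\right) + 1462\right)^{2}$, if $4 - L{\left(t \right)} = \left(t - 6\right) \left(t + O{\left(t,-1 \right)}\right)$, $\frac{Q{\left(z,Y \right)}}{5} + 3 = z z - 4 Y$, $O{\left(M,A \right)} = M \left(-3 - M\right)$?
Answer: $244036$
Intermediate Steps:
$Q{\left(z,Y \right)} = -15 - 20 Y + 5 z^{2}$ ($Q{\left(z,Y \right)} = -15 + 5 \left(z z - 4 Y\right) = -15 + 5 \left(z^{2} - 4 Y\right) = -15 - \left(- 5 z^{2} + 20 Y\right) = -15 - 20 Y + 5 z^{2}$)
$L{\left(t \right)} = 4 - \left(-6 + t\right) \left(t - t \left(3 + t\right)\right)$ ($L{\left(t \right)} = 4 - \left(t - 6\right) \left(t - t \left(3 + t\right)\right) = 4 - \left(-6 + t\right) \left(t - t \left(3 + t\right)\right)$)
$\left(L{\left(Q{\left(-1,-1 \right)} \right)} \left(-2\right) + 1462\right)^{2} = \left(\left(4 + \left(-15 - -20 + 5 \left(-1\right)^{2}\right)^{3} - 12 \left(-15 - -20 + 5 \left(-1\right)^{2}\right) - 4 \left(-15 - -20 + 5 \left(-1\right)^{2}\right)^{2}\right) \left(-2\right) + 1462\right)^{2} = \left(\left(4 + \left(-15 + 20 + 5 \cdot 1\right)^{3} - 12 \left(-15 + 20 + 5 \cdot 1\right) - 4 \left(-15 + 20 + 5 \cdot 1\right)^{2}\right) \left(-2\right) + 1462\right)^{2} = \left(\left(4 + \left(-15 + 20 + 5\right)^{3} - 12 \left(-15 + 20 + 5\right) - 4 \left(-15 + 20 + 5\right)^{2}\right) \left(-2\right) + 1462\right)^{2} = \left(\left(4 + 10^{3} - 120 - 4 \cdot 10^{2}\right) \left(-2\right) + 1462\right)^{2} = \left(\left(4 + 1000 - 120 - 400\right) \left(-2\right) + 1462\right)^{2} = \left(484 \left(-2\right) + 1462\right)^{2} = \left(-968 + 1462\right)^{2} = 494^{2} = 244036$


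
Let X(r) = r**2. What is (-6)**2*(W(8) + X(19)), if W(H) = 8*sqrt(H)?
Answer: 12996 + 576*sqrt(2) ≈ 13811.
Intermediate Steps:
(-6)**2*(W(8) + X(19)) = (-6)**2*(8*sqrt(8) + 19**2) = 36*(8*(2*sqrt(2)) + 361) = 36*(16*sqrt(2) + 361) = 36*(361 + 16*sqrt(2)) = 12996 + 576*sqrt(2)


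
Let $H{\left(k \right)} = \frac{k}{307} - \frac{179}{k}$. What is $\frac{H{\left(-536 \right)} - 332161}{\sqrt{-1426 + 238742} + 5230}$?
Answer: $- \frac{142930641797225}{2230961789184} + \frac{54657989215 \sqrt{59329}}{2230961789184} \approx -58.099$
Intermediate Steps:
$H{\left(k \right)} = - \frac{179}{k} + \frac{k}{307}$ ($H{\left(k \right)} = k \frac{1}{307} - \frac{179}{k} = \frac{k}{307} - \frac{179}{k} = - \frac{179}{k} + \frac{k}{307}$)
$\frac{H{\left(-536 \right)} - 332161}{\sqrt{-1426 + 238742} + 5230} = \frac{\left(- \frac{179}{-536} + \frac{1}{307} \left(-536\right)\right) - 332161}{\sqrt{-1426 + 238742} + 5230} = \frac{\left(\left(-179\right) \left(- \frac{1}{536}\right) - \frac{536}{307}\right) - 332161}{\sqrt{237316} + 5230} = \frac{\left(\frac{179}{536} - \frac{536}{307}\right) - 332161}{2 \sqrt{59329} + 5230} = \frac{- \frac{232343}{164552} - 332161}{5230 + 2 \sqrt{59329}} = - \frac{54657989215}{164552 \left(5230 + 2 \sqrt{59329}\right)}$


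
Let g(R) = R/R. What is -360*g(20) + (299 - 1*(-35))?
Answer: -26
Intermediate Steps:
g(R) = 1
-360*g(20) + (299 - 1*(-35)) = -360*1 + (299 - 1*(-35)) = -360 + (299 + 35) = -360 + 334 = -26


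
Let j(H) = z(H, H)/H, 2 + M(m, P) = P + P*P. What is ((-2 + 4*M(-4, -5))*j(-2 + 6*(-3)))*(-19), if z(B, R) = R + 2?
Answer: -1197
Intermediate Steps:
M(m, P) = -2 + P + P**2 (M(m, P) = -2 + (P + P*P) = -2 + (P + P**2) = -2 + P + P**2)
z(B, R) = 2 + R
j(H) = (2 + H)/H
((-2 + 4*M(-4, -5))*j(-2 + 6*(-3)))*(-19) = ((-2 + 4*(-2 - 5 + (-5)**2))*((2 + (-2 + 6*(-3)))/(-2 + 6*(-3))))*(-19) = ((-2 + 4*(-2 - 5 + 25))*((2 + (-2 - 18))/(-2 - 18)))*(-19) = ((-2 + 4*18)*((2 - 20)/(-20)))*(-19) = ((-2 + 72)*(-1/20*(-18)))*(-19) = (70*(9/10))*(-19) = 63*(-19) = -1197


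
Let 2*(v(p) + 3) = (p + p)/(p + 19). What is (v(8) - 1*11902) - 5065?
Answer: -458182/27 ≈ -16970.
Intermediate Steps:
v(p) = -3 + p/(19 + p) (v(p) = -3 + ((p + p)/(p + 19))/2 = -3 + ((2*p)/(19 + p))/2 = -3 + (2*p/(19 + p))/2 = -3 + p/(19 + p))
(v(8) - 1*11902) - 5065 = ((-57 - 2*8)/(19 + 8) - 1*11902) - 5065 = ((-57 - 16)/27 - 11902) - 5065 = ((1/27)*(-73) - 11902) - 5065 = (-73/27 - 11902) - 5065 = -321427/27 - 5065 = -458182/27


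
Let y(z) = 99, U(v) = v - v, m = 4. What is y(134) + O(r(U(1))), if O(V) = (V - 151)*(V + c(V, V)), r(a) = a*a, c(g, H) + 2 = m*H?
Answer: 401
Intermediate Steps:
U(v) = 0
c(g, H) = -2 + 4*H
r(a) = a²
O(V) = (-151 + V)*(-2 + 5*V) (O(V) = (V - 151)*(V + (-2 + 4*V)) = (-151 + V)*(-2 + 5*V))
y(134) + O(r(U(1))) = 99 + (302 - 757*0² + 5*(0²)²) = 99 + (302 - 757*0 + 5*0²) = 99 + (302 + 0 + 5*0) = 99 + (302 + 0 + 0) = 99 + 302 = 401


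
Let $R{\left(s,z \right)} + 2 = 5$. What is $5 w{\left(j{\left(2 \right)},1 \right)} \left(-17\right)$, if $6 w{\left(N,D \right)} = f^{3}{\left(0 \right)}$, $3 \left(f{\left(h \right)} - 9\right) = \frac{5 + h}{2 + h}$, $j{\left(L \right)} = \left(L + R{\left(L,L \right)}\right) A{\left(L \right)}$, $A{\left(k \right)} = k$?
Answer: $- \frac{17457215}{1296} \approx -13470.0$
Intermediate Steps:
$R{\left(s,z \right)} = 3$ ($R{\left(s,z \right)} = -2 + 5 = 3$)
$j{\left(L \right)} = L \left(3 + L\right)$ ($j{\left(L \right)} = \left(L + 3\right) L = \left(3 + L\right) L = L \left(3 + L\right)$)
$f{\left(h \right)} = 9 + \frac{5 + h}{3 \left(2 + h\right)}$ ($f{\left(h \right)} = 9 + \frac{\left(5 + h\right) \frac{1}{2 + h}}{3} = 9 + \frac{\frac{1}{2 + h} \left(5 + h\right)}{3} = 9 + \frac{5 + h}{3 \left(2 + h\right)}$)
$w{\left(N,D \right)} = \frac{205379}{1296}$ ($w{\left(N,D \right)} = \frac{\left(\frac{59 + 28 \cdot 0}{3 \left(2 + 0\right)}\right)^{3}}{6} = \frac{\left(\frac{59 + 0}{3 \cdot 2}\right)^{3}}{6} = \frac{\left(\frac{1}{3} \cdot \frac{1}{2} \cdot 59\right)^{3}}{6} = \frac{\left(\frac{59}{6}\right)^{3}}{6} = \frac{1}{6} \cdot \frac{205379}{216} = \frac{205379}{1296}$)
$5 w{\left(j{\left(2 \right)},1 \right)} \left(-17\right) = 5 \cdot \frac{205379}{1296} \left(-17\right) = \frac{1026895}{1296} \left(-17\right) = - \frac{17457215}{1296}$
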